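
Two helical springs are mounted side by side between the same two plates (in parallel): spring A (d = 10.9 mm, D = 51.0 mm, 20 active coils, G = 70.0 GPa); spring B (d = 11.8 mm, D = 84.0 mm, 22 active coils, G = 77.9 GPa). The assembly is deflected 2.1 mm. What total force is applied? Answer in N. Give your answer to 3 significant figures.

128 N

k_A = Gd⁴/(8D³N_a) = (70.0×10³)(10.9⁴)/(8·51.0³·20) = 46.556 N/mm
k_B = Gd⁴/(8D³N_a) = (77.9×10³)(11.8⁴)/(8·84.0³·22) = 14.478 N/mm
Parallel: k_eq = 46.556 + 14.478 = 61.034 N/mm
F = k_eq·δ = 61.034·2.1 = 128.17 N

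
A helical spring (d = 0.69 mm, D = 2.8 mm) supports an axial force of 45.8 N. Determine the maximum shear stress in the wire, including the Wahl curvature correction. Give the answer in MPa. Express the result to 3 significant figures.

Spring index C = D/d = 2.8/0.69 = 4.0580
K_W = (4C−1)/(4C−4) + 0.615/C = 15.232/12.232 + 0.1516 = 1.3968
τ₀ = 8FD/(πd³) = 8·45.8·2.8/(π·0.69³) = 1025.92/1.032 = 994.07 MPa
τ_max = K·τ₀ = 1.3968 × 994.07 = 1388.5 MPa

1390 MPa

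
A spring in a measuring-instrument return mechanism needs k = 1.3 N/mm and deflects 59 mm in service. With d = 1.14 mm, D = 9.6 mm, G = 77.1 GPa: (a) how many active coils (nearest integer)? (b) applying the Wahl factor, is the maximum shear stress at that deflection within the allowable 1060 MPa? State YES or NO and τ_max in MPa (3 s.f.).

(a) 14 coils; (b) NO, τ_max = 1500 MPa

N_a = Gd⁴/(8D³k) = (77.1×10³)(1.14⁴)/(8·9.6³·1.3) = 14.15 → N_a = 14
Actual rate k = Gd⁴/(8D³·14) = 1.3141 N/mm
Working load F = kδ = 1.3141·59 = 77.534 N
C = 9.6/1.14 = 8.4211; K_W = (4C−1)/(4C−4)+0.615/C = 1.1741
τ_max = K_W·8FD/(πd³) = 1.1741·1279.4 = 1502.1 MPa
τ_max > 1060 MPa → exceeds allowable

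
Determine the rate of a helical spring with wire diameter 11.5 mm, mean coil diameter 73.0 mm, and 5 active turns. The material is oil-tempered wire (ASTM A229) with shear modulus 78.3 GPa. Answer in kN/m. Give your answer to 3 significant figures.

k = Gd⁴/(8D³N_a) = (78.3×10³ × 11.5⁴) / (8 × 73.0³ × 5)
  = 1.36947e+09 / 1.55607e+07 = 88.008 N/mm

88.0 kN/m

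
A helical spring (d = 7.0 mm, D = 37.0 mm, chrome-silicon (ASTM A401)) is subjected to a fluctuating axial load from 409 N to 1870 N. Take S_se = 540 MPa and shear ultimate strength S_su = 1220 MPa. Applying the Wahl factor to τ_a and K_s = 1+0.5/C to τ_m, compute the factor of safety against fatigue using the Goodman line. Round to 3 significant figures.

1.31

C = D/d = 37.0/7.0 = 5.2857; K_W = (4C−1)/(4C−4)+0.615/C = 1.2914; K_s = 1+0.5/C = 1.0946
F_a = (F_max−F_min)/2 = 730.5 N; F_m = (F_max+F_min)/2 = 1139.5 N
τ_a = K_W·8F_aD/(πd³) = 1.2914 × 200.66 = 259.13 MPa
τ_m = K_s·8F_mD/(πd³) = 1.0946 × 313.01 = 342.62 MPa
Goodman: 1/n_f = τ_a/S_se + τ_m/S_su = 259.13/540 + 342.62/1220 = 0.47986 + 0.28084 = 0.7607
n_f = 1/0.7607 = 1.315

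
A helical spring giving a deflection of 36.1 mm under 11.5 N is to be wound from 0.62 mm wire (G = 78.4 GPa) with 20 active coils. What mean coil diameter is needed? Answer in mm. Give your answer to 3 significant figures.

Required rate k = F/δ = 11.5/36.1 = 0.31856 N/mm
D = (Gd⁴/(8N_a·k))^(1/3) = (78.4×10³·0.62⁴/(8·20·0.31856))^(1/3)
  = (227.286)^(1/3) = 6.1027 mm

6.10 mm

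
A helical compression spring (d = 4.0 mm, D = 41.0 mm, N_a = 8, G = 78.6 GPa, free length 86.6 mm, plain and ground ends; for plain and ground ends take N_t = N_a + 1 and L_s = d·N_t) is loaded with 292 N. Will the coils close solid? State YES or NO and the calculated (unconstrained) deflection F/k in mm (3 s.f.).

k = Gd⁴/(8D³N_a) = (78.6×10³)(4.0⁴)/(8·41.0³·8) = 4.5617 N/mm
N_t = 9; L_s = 4.0·9 = 36 mm; δ_solid = L₀ − L_s = 86.6 − 36 = 50.6 mm
δ = F/k = 292/4.5617 = 64.011 mm
δ ≥ δ_solid → spring goes solid

YES, δ = 64.0 mm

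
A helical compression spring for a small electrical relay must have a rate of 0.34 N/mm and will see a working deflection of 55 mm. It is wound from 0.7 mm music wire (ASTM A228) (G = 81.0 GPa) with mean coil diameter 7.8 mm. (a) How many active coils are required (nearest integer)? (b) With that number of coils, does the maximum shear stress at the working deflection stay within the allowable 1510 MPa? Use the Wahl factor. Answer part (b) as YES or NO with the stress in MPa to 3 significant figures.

N_a = Gd⁴/(8D³k) = (81.0×10³)(0.7⁴)/(8·7.8³·0.34) = 15.07 → N_a = 15
Actual rate k = Gd⁴/(8D³·15) = 0.34152 N/mm
Working load F = kδ = 0.34152·55 = 18.783 N
C = 7.8/0.7 = 11.1429; K_W = (4C−1)/(4C−4)+0.615/C = 1.1291
τ_max = K_W·8FD/(πd³) = 1.1291·1087.7 = 1228.2 MPa
τ_max ≤ 1510 MPa → acceptable

(a) 15 coils; (b) YES, τ_max = 1230 MPa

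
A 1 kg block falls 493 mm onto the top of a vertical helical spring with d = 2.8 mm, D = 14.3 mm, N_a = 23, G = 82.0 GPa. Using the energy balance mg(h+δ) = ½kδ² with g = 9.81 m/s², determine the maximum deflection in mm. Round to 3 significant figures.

33.2 mm

k = Gd⁴/(8D³N_a) = (82.0×10³)(2.8⁴)/(8·14.3³·23) = 9.3674 N/mm
W = mg = 1 × 9.81 = 9.81 N
½kδ² − Wδ − Wh = 0 → δ = (W + √(W² + 2kWh))/k
δ = (9.81 + √(96.236 + 90607.9))/9.3674 = (9.81 + 301.17)/9.3674 = 33.198 mm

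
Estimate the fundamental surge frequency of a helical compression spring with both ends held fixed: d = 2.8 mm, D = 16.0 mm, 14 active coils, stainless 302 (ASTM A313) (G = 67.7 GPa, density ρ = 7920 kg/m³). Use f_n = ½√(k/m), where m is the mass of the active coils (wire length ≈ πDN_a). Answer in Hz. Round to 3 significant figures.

k = Gd⁴/(8D³N_a) = (67.7×10³)(2.8⁴)/(8·16.0³·14) = 9.0707 N/mm = 9070.7 N/m
Wire length L = πDN_a = π·16.0·14 = 703.72 mm
m = ρ·(πd²/4)·L = 7920 × 6.1575×10⁻⁶ m² × 0.70372 m = 0.034319 kg
f_n = ½√(k/m) = 0.5·√(9070.7/0.034319) = 0.5·√(2.6431e+05) = 257.06 Hz

257 Hz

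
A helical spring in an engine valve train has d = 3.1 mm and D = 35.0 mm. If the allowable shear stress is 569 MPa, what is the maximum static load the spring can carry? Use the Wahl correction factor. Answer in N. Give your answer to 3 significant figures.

169 N

C = D/d = 35.0/3.1 = 11.2903
K_W = (4C−1)/(4C−4) + 0.615/C = 44.161/41.161 + 0.0545 = 1.1274
τ_max = K·8FD/(πd³) → F_max = τ_allow·πd³/(8DK)
F_max = 569·π·3.1³/(8·35.0·1.1274) = 53253/315.66 = 168.71 N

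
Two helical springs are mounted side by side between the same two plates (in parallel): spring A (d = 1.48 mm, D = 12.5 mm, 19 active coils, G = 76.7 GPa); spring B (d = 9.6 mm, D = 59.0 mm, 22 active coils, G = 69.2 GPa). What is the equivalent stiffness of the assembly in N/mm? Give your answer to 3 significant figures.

17.5 N/mm

k_A = Gd⁴/(8D³N_a) = (76.7×10³)(1.48⁴)/(8·12.5³·19) = 1.2396 N/mm
k_B = Gd⁴/(8D³N_a) = (69.2×10³)(9.6⁴)/(8·59.0³·22) = 16.26 N/mm
Parallel: k_eq = 1.2396 + 16.26 = 17.5 N/mm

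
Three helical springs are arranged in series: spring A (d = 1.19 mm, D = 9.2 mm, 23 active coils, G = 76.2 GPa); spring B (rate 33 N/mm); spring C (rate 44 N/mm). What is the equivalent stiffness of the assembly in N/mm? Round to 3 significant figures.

k_A = Gd⁴/(8D³N_a) = (76.2×10³)(1.19⁴)/(8·9.2³·23) = 1.0665 N/mm
Series: 1/k_eq = 1/1.0665 + 1/33 + 1/44 = 0.99068; k_eq = 1.0094 N/mm

1.01 N/mm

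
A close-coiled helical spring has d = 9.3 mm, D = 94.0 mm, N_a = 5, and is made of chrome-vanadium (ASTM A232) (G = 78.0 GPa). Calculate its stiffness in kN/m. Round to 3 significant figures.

17.6 kN/m

k = Gd⁴/(8D³N_a) = (78.0×10³ × 9.3⁴) / (8 × 94.0³ × 5)
  = 5.83481e+08 / 3.32234e+07 = 17.562 N/mm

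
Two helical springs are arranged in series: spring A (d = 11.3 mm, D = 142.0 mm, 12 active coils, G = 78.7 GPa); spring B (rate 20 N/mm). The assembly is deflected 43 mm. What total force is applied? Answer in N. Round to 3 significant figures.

163 N

k_A = Gd⁴/(8D³N_a) = (78.7×10³)(11.3⁴)/(8·142.0³·12) = 4.6682 N/mm
Series: 1/k_eq = 1/4.6682 + 1/20 = 0.26421; k_eq = 3.7848 N/mm
F = k_eq·δ = 3.7848·43 = 162.75 N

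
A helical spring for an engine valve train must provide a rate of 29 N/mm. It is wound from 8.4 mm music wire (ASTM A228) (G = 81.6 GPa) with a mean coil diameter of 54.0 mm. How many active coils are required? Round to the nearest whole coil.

N_a = Gd⁴/(8D³k) = (81.6×10³ × 8.4⁴)/(8 × 54.0³ × 29)
    = 4.06263e+08 / 3.65316e+07 = 11.12 → 11 coils

11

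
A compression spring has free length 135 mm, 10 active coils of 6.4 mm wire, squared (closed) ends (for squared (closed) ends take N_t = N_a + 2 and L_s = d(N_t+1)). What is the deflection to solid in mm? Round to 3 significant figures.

N_t = 12; L_s = 6.4·13 = 83.2 mm
δ_solid = L₀ − L_s = 135 − 83.2 = 51.8 mm

51.8 mm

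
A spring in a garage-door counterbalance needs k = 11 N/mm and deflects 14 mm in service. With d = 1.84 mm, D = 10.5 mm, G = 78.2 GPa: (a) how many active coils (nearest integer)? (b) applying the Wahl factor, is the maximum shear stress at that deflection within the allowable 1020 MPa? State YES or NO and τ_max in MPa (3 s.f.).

(a) 9 coils; (b) YES, τ_max = 819 MPa

N_a = Gd⁴/(8D³k) = (78.2×10³)(1.84⁴)/(8·10.5³·11) = 8.799 → N_a = 9
Actual rate k = Gd⁴/(8D³·9) = 10.754 N/mm
Working load F = kδ = 10.754·14 = 150.56 N
C = 10.5/1.84 = 5.7065; K_W = (4C−1)/(4C−4)+0.615/C = 1.2671
τ_max = K_W·8FD/(πd³) = 1.2671·646.22 = 818.84 MPa
τ_max ≤ 1020 MPa → acceptable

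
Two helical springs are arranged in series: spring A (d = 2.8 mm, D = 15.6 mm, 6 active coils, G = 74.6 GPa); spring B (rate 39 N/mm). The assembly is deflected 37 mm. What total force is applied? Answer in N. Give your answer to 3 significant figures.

k_A = Gd⁴/(8D³N_a) = (74.6×10³)(2.8⁴)/(8·15.6³·6) = 25.163 N/mm
Series: 1/k_eq = 1/25.163 + 1/39 = 0.065383; k_eq = 15.295 N/mm
F = k_eq·δ = 15.295·37 = 565.9 N

566 N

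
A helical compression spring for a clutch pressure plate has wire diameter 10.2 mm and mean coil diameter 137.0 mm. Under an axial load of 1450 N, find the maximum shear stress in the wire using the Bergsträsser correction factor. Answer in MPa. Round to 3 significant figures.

Spring index C = D/d = 137.0/10.2 = 13.4314
K_B = (4C+2)/(4C−3) = 55.725/50.725 = 1.0986
τ₀ = 8FD/(πd³) = 8·1450·137.0/(π·10.2³) = 1.5892e+06/3333.9 = 476.68 MPa
τ_max = K·τ₀ = 1.0986 × 476.68 = 523.67 MPa

524 MPa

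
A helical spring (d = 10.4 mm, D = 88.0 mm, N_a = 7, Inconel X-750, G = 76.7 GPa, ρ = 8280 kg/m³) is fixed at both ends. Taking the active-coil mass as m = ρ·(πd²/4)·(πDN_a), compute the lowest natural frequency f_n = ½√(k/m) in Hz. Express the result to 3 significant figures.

k = Gd⁴/(8D³N_a) = (76.7×10³)(10.4⁴)/(8·88.0³·7) = 23.512 N/mm = 23512 N/m
Wire length L = πDN_a = π·88.0·7 = 1935.2 mm
m = ρ·(πd²/4)·L = 8280 × 84.949×10⁻⁶ m² × 1.9352 m = 1.3612 kg
f_n = ½√(k/m) = 0.5·√(23512/1.3612) = 0.5·√(17273) = 65.714 Hz

65.7 Hz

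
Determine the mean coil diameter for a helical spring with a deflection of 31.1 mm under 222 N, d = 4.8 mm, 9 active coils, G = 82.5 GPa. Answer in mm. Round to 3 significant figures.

Required rate k = F/δ = 222/31.1 = 7.1383 N/mm
D = (Gd⁴/(8N_a·k))^(1/3) = (82.5×10³·4.8⁴/(8·9·7.1383))^(1/3)
  = (85210.6)^(1/3) = 44.0046 mm

44.0 mm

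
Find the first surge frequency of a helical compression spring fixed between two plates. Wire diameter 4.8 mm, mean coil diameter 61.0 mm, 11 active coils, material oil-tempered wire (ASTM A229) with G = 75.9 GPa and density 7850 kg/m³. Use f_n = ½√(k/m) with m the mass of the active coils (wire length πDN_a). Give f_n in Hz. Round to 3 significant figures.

41.0 Hz

k = Gd⁴/(8D³N_a) = (75.9×10³)(4.8⁴)/(8·61.0³·11) = 2.0171 N/mm = 2017.1 N/m
Wire length L = πDN_a = π·61.0·11 = 2108 mm
m = ρ·(πd²/4)·L = 7850 × 18.096×10⁻⁶ m² × 2.108 m = 0.29944 kg
f_n = ½√(k/m) = 0.5·√(2017.1/0.29944) = 0.5·√(6736.3) = 41.037 Hz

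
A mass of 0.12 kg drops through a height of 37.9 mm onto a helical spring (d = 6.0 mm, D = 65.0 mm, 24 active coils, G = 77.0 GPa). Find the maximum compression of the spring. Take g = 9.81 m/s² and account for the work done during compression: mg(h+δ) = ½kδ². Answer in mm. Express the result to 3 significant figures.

7.52 mm

k = Gd⁴/(8D³N_a) = (77.0×10³)(6.0⁴)/(8·65.0³·24) = 1.8926 N/mm
W = mg = 0.12 × 9.81 = 1.1772 N
½kδ² − Wδ − Wh = 0 → δ = (W + √(W² + 2kWh))/k
δ = (1.1772 + √(1.3858 + 168.878))/1.8926 = (1.1772 + 13.049)/1.8926 = 7.5166 mm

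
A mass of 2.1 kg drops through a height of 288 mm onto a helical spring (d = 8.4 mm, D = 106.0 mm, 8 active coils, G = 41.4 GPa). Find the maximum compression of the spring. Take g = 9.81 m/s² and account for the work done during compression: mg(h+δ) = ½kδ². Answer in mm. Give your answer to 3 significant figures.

k = Gd⁴/(8D³N_a) = (41.4×10³)(8.4⁴)/(8·106.0³·8) = 2.7041 N/mm
W = mg = 2.1 × 9.81 = 20.601 N
½kδ² − Wδ − Wh = 0 → δ = (W + √(W² + 2kWh))/k
δ = (20.601 + √(424.4 + 32087.1))/2.7041 = (20.601 + 180.31)/2.7041 = 74.299 mm

74.3 mm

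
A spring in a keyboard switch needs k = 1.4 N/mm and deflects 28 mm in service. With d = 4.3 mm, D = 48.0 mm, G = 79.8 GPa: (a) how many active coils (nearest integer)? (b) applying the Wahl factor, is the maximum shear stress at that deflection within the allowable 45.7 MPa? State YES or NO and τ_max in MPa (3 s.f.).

N_a = Gd⁴/(8D³k) = (79.8×10³)(4.3⁴)/(8·48.0³·1.4) = 22.03 → N_a = 22
Actual rate k = Gd⁴/(8D³·22) = 1.4017 N/mm
Working load F = kδ = 1.4017·28 = 39.246 N
C = 48.0/4.3 = 11.1628; K_W = (4C−1)/(4C−4)+0.615/C = 1.1289
τ_max = K_W·8FD/(πd³) = 1.1289·60.336 = 68.113 MPa
τ_max > 45.7 MPa → exceeds allowable

(a) 22 coils; (b) NO, τ_max = 68.1 MPa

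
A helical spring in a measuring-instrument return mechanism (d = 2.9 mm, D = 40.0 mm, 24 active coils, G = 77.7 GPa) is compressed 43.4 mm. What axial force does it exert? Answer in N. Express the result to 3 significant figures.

19.4 N

k = Gd⁴/(8D³N_a) = (77.7×10³)(2.9⁴)/(8·40.0³·24) = 0.44723 N/mm
F = k·δ = 0.44723 × 43.4 = 19.41 N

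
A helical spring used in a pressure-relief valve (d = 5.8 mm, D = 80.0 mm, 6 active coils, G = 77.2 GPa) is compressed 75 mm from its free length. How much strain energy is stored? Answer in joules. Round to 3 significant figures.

10.0 J

k = Gd⁴/(8D³N_a) = (77.2×10³)(5.8⁴)/(8·80.0³·6) = 3.5548 N/mm
U = ½kδ² = 0.5 × 3.5548 × 75² = 9997.9 N·mm = 9.9979 J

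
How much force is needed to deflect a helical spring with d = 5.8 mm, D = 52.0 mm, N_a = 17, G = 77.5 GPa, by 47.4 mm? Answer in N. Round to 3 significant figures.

k = Gd⁴/(8D³N_a) = (77.5×10³)(5.8⁴)/(8·52.0³·17) = 4.5863 N/mm
F = k·δ = 4.5863 × 47.4 = 217.39 N

217 N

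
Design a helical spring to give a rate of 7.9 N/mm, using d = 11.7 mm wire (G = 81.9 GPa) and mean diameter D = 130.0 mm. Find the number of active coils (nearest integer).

N_a = Gd⁴/(8D³k) = (81.9×10³ × 11.7⁴)/(8 × 130.0³ × 7.9)
    = 1.53471e+09 / 1.3885e+08 = 11.05 → 11 coils

11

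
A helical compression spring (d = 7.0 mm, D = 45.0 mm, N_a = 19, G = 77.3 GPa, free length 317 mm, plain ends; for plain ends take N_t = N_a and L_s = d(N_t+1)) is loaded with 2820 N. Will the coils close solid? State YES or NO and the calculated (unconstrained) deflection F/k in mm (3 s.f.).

k = Gd⁴/(8D³N_a) = (77.3×10³)(7.0⁴)/(8·45.0³·19) = 13.4 N/mm
N_t = 19; L_s = 7.0·20 = 140 mm; δ_solid = L₀ − L_s = 317 − 140 = 177 mm
δ = F/k = 2820/13.4 = 210.45 mm
δ ≥ δ_solid → spring goes solid

YES, δ = 210 mm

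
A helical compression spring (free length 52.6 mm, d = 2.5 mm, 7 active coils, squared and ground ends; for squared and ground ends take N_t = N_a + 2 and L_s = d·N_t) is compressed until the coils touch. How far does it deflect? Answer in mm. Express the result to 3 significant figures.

30.1 mm

N_t = 9; L_s = 2.5·9 = 22.5 mm
δ_solid = L₀ − L_s = 52.6 − 22.5 = 30.1 mm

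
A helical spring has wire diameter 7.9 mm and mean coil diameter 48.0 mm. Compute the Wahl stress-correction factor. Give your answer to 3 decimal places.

1.249

C = D/d = 48.0/7.9 = 6.0759
K_W = (4C−1)/(4C−4) + 0.615/C = 23.304/20.304 + 0.1012 = 1.2490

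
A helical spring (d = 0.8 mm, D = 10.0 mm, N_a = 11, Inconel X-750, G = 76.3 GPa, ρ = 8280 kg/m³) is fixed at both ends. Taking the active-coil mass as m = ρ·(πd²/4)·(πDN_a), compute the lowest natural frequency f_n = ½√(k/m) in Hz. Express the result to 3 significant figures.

248 Hz

k = Gd⁴/(8D³N_a) = (76.3×10³)(0.8⁴)/(8·10.0³·11) = 0.35514 N/mm = 355.14 N/m
Wire length L = πDN_a = π·10.0·11 = 345.58 mm
m = ρ·(πd²/4)·L = 8280 × 0.50265×10⁻⁶ m² × 0.34558 m = 0.0014383 kg
f_n = ½√(k/m) = 0.5·√(355.14/0.0014383) = 0.5·√(2.4692e+05) = 248.46 Hz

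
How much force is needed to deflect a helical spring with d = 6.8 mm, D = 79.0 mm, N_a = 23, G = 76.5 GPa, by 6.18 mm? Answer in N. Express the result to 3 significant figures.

k = Gd⁴/(8D³N_a) = (76.5×10³)(6.8⁴)/(8·79.0³·23) = 1.803 N/mm
F = k·δ = 1.803 × 6.18 = 11.143 N

11.1 N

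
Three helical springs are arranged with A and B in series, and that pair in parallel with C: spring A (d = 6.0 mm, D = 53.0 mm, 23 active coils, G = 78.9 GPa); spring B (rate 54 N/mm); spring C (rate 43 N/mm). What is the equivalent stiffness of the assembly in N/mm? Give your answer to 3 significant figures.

46.5 N/mm

k_A = Gd⁴/(8D³N_a) = (78.9×10³)(6.0⁴)/(8·53.0³·23) = 3.7328 N/mm
Springs A,B series: k_AB = 1/(1/3.7328+1/54) = 3.4915 N/mm; parallel with C: k_eq = 3.4915+43 = 46.491 N/mm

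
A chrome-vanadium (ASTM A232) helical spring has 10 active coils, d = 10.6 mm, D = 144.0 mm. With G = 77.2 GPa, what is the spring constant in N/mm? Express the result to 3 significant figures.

4.08 N/mm

k = Gd⁴/(8D³N_a) = (77.2×10³ × 10.6⁴) / (8 × 144.0³ × 10)
  = 9.74632e+08 / 2.38879e+08 = 4.08 N/mm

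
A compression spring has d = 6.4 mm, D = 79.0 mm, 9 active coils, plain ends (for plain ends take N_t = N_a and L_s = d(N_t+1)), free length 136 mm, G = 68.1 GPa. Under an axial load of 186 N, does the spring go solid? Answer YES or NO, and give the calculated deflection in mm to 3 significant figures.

NO, δ = 57.8 mm

k = Gd⁴/(8D³N_a) = (68.1×10³)(6.4⁴)/(8·79.0³·9) = 3.2185 N/mm
N_t = 9; L_s = 6.4·10 = 64 mm; δ_solid = L₀ − L_s = 136 − 64 = 72 mm
δ = F/k = 186/3.2185 = 57.791 mm
δ < δ_solid → spring does not go solid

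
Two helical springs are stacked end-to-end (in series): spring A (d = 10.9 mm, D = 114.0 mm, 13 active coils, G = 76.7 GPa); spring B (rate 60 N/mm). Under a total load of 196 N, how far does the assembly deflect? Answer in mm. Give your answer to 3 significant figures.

31.2 mm

k_A = Gd⁴/(8D³N_a) = (76.7×10³)(10.9⁴)/(8·114.0³·13) = 7.0267 N/mm
Series: 1/k_eq = 1/7.0267 + 1/60 = 0.15898; k_eq = 6.2901 N/mm
δ = F/k_eq = 196/6.2901 = 31.16 mm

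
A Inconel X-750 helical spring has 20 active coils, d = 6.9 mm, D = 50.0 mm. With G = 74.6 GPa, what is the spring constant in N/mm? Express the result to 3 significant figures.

k = Gd⁴/(8D³N_a) = (74.6×10³ × 6.9⁴) / (8 × 50.0³ × 20)
  = 1.69097e+08 / 2e+07 = 8.4548 N/mm

8.45 N/mm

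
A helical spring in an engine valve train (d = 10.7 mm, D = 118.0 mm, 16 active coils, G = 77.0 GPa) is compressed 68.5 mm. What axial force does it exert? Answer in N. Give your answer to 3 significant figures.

329 N

k = Gd⁴/(8D³N_a) = (77.0×10³)(10.7⁴)/(8·118.0³·16) = 4.7992 N/mm
F = k·δ = 4.7992 × 68.5 = 328.75 N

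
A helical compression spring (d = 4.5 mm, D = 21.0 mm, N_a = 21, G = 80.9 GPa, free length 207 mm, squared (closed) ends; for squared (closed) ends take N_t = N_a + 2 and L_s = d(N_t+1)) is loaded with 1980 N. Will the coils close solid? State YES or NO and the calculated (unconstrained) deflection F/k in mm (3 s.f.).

k = Gd⁴/(8D³N_a) = (80.9×10³)(4.5⁴)/(8·21.0³·21) = 21.322 N/mm
N_t = 23; L_s = 4.5·24 = 108 mm; δ_solid = L₀ − L_s = 207 − 108 = 99 mm
δ = F/k = 1980/21.322 = 92.861 mm
δ < δ_solid → spring does not go solid

NO, δ = 92.9 mm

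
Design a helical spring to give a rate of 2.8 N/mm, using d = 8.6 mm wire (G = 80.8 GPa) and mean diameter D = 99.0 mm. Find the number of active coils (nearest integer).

20

N_a = Gd⁴/(8D³k) = (80.8×10³ × 8.6⁴)/(8 × 99.0³ × 2.8)
    = 4.41983e+08 / 2.17347e+07 = 20.34 → 20 coils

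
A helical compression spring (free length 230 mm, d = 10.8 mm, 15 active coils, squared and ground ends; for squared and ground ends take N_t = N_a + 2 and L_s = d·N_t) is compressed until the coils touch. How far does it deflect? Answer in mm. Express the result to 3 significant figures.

46.4 mm

N_t = 17; L_s = 10.8·17 = 183.6 mm
δ_solid = L₀ − L_s = 230 − 183.6 = 46.4 mm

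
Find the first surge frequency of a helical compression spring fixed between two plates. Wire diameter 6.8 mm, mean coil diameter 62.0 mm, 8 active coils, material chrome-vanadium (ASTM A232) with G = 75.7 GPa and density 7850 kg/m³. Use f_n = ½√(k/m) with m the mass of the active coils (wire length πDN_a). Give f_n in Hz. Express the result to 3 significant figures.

k = Gd⁴/(8D³N_a) = (75.7×10³)(6.8⁴)/(8·62.0³·8) = 10.611 N/mm = 10611 N/m
Wire length L = πDN_a = π·62.0·8 = 1558.2 mm
m = ρ·(πd²/4)·L = 7850 × 36.317×10⁻⁶ m² × 1.5582 m = 0.44423 kg
f_n = ½√(k/m) = 0.5·√(10611/0.44423) = 0.5·√(23887) = 77.278 Hz

77.3 Hz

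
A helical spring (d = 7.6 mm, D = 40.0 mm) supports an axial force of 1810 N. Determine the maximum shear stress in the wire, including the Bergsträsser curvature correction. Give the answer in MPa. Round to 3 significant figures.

536 MPa

Spring index C = D/d = 40.0/7.6 = 5.2632
K_B = (4C+2)/(4C−3) = 23.053/18.053 = 1.2770
τ₀ = 8FD/(πd³) = 8·1810·40.0/(π·7.6³) = 579200/1379.1 = 419.99 MPa
τ_max = K·τ₀ = 1.2770 × 419.99 = 536.31 MPa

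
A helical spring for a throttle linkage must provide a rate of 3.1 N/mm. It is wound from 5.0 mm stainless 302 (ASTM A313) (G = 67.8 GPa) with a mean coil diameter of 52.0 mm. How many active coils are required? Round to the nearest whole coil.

12

N_a = Gd⁴/(8D³k) = (67.8×10³ × 5.0⁴)/(8 × 52.0³ × 3.1)
    = 4.2375e+07 / 3.48708e+06 = 12.15 → 12 coils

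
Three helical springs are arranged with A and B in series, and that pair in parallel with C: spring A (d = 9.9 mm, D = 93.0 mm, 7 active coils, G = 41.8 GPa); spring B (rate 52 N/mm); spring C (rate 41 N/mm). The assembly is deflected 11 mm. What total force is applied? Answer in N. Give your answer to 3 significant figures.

535 N

k_A = Gd⁴/(8D³N_a) = (41.8×10³)(9.9⁴)/(8·93.0³·7) = 8.9142 N/mm
Springs A,B series: k_AB = 1/(1/8.9142+1/52) = 7.6097 N/mm; parallel with C: k_eq = 7.6097+41 = 48.61 N/mm
F = k_eq·δ = 48.61·11 = 534.71 N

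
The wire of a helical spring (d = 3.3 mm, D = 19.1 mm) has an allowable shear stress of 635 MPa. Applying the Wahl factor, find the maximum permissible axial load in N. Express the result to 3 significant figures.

C = D/d = 19.1/3.3 = 5.7879
K_W = (4C−1)/(4C−4) + 0.615/C = 22.152/19.152 + 0.1063 = 1.2629
τ_max = K·8FD/(πd³) → F_max = τ_allow·πd³/(8DK)
F_max = 635·π·3.3³/(8·19.1·1.2629) = 71691/192.97 = 371.51 N

372 N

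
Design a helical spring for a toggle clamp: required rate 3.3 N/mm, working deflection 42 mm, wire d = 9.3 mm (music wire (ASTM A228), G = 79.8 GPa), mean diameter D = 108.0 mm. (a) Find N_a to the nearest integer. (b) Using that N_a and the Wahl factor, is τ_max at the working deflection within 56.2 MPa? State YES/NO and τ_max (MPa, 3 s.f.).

N_a = Gd⁴/(8D³k) = (79.8×10³)(9.3⁴)/(8·108.0³·3.3) = 17.95 → N_a = 18
Actual rate k = Gd⁴/(8D³·18) = 3.2908 N/mm
Working load F = kδ = 3.2908·42 = 138.21 N
C = 108.0/9.3 = 11.6129; K_W = (4C−1)/(4C−4)+0.615/C = 1.1236
τ_max = K_W·8FD/(πd³) = 1.1236·47.257 = 53.099 MPa
τ_max ≤ 56.2 MPa → acceptable

(a) 18 coils; (b) YES, τ_max = 53.1 MPa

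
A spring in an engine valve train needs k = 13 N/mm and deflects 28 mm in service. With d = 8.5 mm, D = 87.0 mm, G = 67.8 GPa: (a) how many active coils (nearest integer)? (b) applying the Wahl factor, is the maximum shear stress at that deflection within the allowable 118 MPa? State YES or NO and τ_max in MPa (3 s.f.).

(a) 5 coils; (b) NO, τ_max = 155 MPa

N_a = Gd⁴/(8D³k) = (67.8×10³)(8.5⁴)/(8·87.0³·13) = 5.168 → N_a = 5
Actual rate k = Gd⁴/(8D³·5) = 13.437 N/mm
Working load F = kδ = 13.437·28 = 376.22 N
C = 87.0/8.5 = 10.2353; K_W = (4C−1)/(4C−4)+0.615/C = 1.1413
τ_max = K_W·8FD/(πd³) = 1.1413·135.72 = 154.9 MPa
τ_max > 118 MPa → exceeds allowable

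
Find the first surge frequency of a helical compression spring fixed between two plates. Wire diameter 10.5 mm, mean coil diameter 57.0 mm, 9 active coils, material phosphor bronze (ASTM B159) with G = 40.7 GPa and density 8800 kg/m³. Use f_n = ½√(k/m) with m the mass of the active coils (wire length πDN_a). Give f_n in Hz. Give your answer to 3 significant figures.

86.9 Hz

k = Gd⁴/(8D³N_a) = (40.7×10³)(10.5⁴)/(8·57.0³·9) = 37.102 N/mm = 37102 N/m
Wire length L = πDN_a = π·57.0·9 = 1611.6 mm
m = ρ·(πd²/4)·L = 8800 × 86.59×10⁻⁶ m² × 1.6116 m = 1.2281 kg
f_n = ½√(k/m) = 0.5·√(37102/1.2281) = 0.5·√(30212) = 86.908 Hz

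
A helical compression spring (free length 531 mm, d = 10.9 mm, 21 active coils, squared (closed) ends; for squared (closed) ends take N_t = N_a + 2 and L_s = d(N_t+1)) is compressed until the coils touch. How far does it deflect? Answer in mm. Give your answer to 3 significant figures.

N_t = 23; L_s = 10.9·24 = 261.6 mm
δ_solid = L₀ − L_s = 531 − 261.6 = 269.4 mm

269 mm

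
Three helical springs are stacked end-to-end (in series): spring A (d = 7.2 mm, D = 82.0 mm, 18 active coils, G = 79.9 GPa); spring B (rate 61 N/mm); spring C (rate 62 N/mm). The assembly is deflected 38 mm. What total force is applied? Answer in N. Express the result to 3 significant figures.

k_A = Gd⁴/(8D³N_a) = (79.9×10³)(7.2⁴)/(8·82.0³·18) = 2.7044 N/mm
Series: 1/k_eq = 1/2.7044 + 1/61 + 1/62 = 0.40229; k_eq = 2.4858 N/mm
F = k_eq·δ = 2.4858·38 = 94.46 N

94.5 N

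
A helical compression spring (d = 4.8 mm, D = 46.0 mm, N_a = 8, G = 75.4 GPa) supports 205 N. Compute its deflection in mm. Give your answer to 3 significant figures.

k = Gd⁴/(8D³N_a) = (75.4×10³)(4.8⁴)/(8·46.0³·8) = 6.4251 N/mm
δ = F/k = 205 / 6.4251 = 31.906 mm

31.9 mm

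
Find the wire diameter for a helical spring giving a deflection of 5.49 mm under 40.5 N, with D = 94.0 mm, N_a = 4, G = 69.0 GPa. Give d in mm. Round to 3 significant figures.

7.30 mm

Required rate k = F/δ = 40.5/5.49 = 7.377 N/mm
d = (8D³N_a·k / G)^(1/4) = (8·94.0³·4·7.377 / (69.0×10³))^0.25
  = (2841.6)^0.25 = 7.3012 mm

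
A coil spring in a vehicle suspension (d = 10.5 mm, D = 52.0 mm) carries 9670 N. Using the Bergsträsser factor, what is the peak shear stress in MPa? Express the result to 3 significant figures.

1440 MPa

Spring index C = D/d = 52.0/10.5 = 4.9524
K_B = (4C+2)/(4C−3) = 21.810/16.810 = 1.2975
τ₀ = 8FD/(πd³) = 8·9670·52.0/(π·10.5³) = 4.02272e+06/3636.8 = 1106.1 MPa
τ_max = K·τ₀ = 1.2975 × 1106.1 = 1435.1 MPa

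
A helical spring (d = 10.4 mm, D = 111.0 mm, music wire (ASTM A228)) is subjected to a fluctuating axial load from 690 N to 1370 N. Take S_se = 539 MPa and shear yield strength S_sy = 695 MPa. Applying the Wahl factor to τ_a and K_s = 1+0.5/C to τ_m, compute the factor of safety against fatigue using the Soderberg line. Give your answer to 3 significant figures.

C = D/d = 111.0/10.4 = 10.6731; K_W = (4C−1)/(4C−4)+0.615/C = 1.1352; K_s = 1+0.5/C = 1.0468
F_a = (F_max−F_min)/2 = 340 N; F_m = (F_max+F_min)/2 = 1030 N
τ_a = K_W·8F_aD/(πd³) = 1.1352 × 85.436 = 96.983 MPa
τ_m = K_s·8F_mD/(πd³) = 1.0468 × 258.82 = 270.95 MPa
Soderberg: 1/n_f = τ_a/S_se + τ_m/S_sy = 96.983/539 + 270.95/695 = 0.17993 + 0.38985 = 0.56978
n_f = 1/0.56978 = 1.755

1.76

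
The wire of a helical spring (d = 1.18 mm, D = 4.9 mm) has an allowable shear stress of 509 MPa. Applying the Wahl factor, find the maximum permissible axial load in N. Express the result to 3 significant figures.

48.4 N

C = D/d = 4.9/1.18 = 4.1525
K_W = (4C−1)/(4C−4) + 0.615/C = 15.610/12.610 + 0.1481 = 1.3860
τ_max = K·8FD/(πd³) → F_max = τ_allow·πd³/(8DK)
F_max = 509·π·1.18³/(8·4.9·1.3860) = 2627.3/54.331 = 48.357 N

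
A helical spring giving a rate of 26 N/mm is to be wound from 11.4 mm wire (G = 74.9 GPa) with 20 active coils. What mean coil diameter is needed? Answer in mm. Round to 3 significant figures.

D = (Gd⁴/(8N_a·k))^(1/3) = (74.9×10³·11.4⁴/(8·20·26))^(1/3)
  = (304094)^(1/3) = 67.2464 mm

67.2 mm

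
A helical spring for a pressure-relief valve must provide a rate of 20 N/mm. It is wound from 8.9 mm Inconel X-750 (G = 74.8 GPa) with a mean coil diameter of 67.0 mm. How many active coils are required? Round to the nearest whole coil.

10

N_a = Gd⁴/(8D³k) = (74.8×10³ × 8.9⁴)/(8 × 67.0³ × 20)
    = 4.69312e+08 / 4.81221e+07 = 9.753 → 10 coils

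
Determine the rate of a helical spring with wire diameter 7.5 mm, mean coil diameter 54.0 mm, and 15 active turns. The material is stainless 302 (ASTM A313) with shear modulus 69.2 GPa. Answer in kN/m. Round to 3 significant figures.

k = Gd⁴/(8D³N_a) = (69.2×10³ × 7.5⁴) / (8 × 54.0³ × 15)
  = 2.18953e+08 / 1.88957e+07 = 11.587 N/mm

11.6 kN/m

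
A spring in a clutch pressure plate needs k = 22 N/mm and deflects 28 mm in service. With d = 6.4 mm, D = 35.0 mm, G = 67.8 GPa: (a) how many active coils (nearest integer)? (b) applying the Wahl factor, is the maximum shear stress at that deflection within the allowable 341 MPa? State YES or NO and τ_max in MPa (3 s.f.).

(a) 15 coils; (b) YES, τ_max = 269 MPa

N_a = Gd⁴/(8D³k) = (67.8×10³)(6.4⁴)/(8·35.0³·22) = 15.07 → N_a = 15
Actual rate k = Gd⁴/(8D³·15) = 22.109 N/mm
Working load F = kδ = 22.109·28 = 619.05 N
C = 35.0/6.4 = 5.4688; K_W = (4C−1)/(4C−4)+0.615/C = 1.2803
τ_max = K_W·8FD/(πd³) = 1.2803·210.47 = 269.46 MPa
τ_max ≤ 341 MPa → acceptable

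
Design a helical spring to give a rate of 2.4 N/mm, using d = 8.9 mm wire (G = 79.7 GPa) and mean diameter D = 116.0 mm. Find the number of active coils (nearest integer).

N_a = Gd⁴/(8D³k) = (79.7×10³ × 8.9⁴)/(8 × 116.0³ × 2.4)
    = 5.00056e+08 / 2.99692e+07 = 16.69 → 17 coils

17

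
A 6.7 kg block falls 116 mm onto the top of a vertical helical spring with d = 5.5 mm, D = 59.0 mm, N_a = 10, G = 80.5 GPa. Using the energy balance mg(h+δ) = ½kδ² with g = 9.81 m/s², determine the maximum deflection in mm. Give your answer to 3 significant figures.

k = Gd⁴/(8D³N_a) = (80.5×10³)(5.5⁴)/(8·59.0³·10) = 4.4833 N/mm
W = mg = 6.7 × 9.81 = 65.727 N
½kδ² − Wδ − Wh = 0 → δ = (W + √(W² + 2kWh))/k
δ = (65.727 + √(4320 + 68364.8))/4.4833 = (65.727 + 269.6)/4.4833 = 74.794 mm

74.8 mm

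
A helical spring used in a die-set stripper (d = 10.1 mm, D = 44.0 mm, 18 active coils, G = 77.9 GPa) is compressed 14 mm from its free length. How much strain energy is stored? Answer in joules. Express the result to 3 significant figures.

6.48 J

k = Gd⁴/(8D³N_a) = (77.9×10³)(10.1⁴)/(8·44.0³·18) = 66.085 N/mm
U = ½kδ² = 0.5 × 66.085 × 14² = 6476.3 N·mm = 6.4763 J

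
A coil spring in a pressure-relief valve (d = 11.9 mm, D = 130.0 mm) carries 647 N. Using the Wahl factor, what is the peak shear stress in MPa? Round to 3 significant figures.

144 MPa

Spring index C = D/d = 130.0/11.9 = 10.9244
K_W = (4C−1)/(4C−4) + 0.615/C = 42.697/39.697 + 0.0563 = 1.1319
τ₀ = 8FD/(πd³) = 8·647·130.0/(π·11.9³) = 672880/5294.1 = 127.1 MPa
τ_max = K·τ₀ = 1.1319 × 127.1 = 143.86 MPa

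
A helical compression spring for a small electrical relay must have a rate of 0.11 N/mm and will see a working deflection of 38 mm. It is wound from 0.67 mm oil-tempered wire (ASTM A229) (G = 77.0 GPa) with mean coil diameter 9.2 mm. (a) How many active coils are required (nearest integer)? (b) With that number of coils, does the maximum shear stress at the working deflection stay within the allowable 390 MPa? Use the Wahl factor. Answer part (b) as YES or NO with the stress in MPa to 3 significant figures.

(a) 23 coils; (b) YES, τ_max = 354 MPa

N_a = Gd⁴/(8D³k) = (77.0×10³)(0.67⁴)/(8·9.2³·0.11) = 22.64 → N_a = 23
Actual rate k = Gd⁴/(8D³·23) = 0.1083 N/mm
Working load F = kδ = 0.1083·38 = 4.1152 N
C = 9.2/0.67 = 13.7313; K_W = (4C−1)/(4C−4)+0.615/C = 1.1037
τ_max = K_W·8FD/(πd³) = 1.1037·320.55 = 353.79 MPa
τ_max ≤ 390 MPa → acceptable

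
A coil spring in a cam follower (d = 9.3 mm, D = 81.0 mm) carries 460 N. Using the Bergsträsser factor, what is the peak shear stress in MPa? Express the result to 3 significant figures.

136 MPa

Spring index C = D/d = 81.0/9.3 = 8.7097
K_B = (4C+2)/(4C−3) = 36.839/31.839 = 1.1570
τ₀ = 8FD/(πd³) = 8·460·81.0/(π·9.3³) = 298080/2527 = 117.96 MPa
τ_max = K·τ₀ = 1.1570 × 117.96 = 136.48 MPa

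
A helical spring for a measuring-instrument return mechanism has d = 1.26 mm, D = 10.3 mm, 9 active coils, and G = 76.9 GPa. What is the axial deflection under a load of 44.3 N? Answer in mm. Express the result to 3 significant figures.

18.0 mm

k = Gd⁴/(8D³N_a) = (76.9×10³)(1.26⁴)/(8·10.3³·9) = 2.4636 N/mm
δ = F/k = 44.3 / 2.4636 = 17.982 mm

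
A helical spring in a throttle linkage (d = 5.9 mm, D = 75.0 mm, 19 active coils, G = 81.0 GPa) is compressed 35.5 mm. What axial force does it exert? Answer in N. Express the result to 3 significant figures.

54.3 N

k = Gd⁴/(8D³N_a) = (81.0×10³)(5.9⁴)/(8·75.0³·19) = 1.5306 N/mm
F = k·δ = 1.5306 × 35.5 = 54.337 N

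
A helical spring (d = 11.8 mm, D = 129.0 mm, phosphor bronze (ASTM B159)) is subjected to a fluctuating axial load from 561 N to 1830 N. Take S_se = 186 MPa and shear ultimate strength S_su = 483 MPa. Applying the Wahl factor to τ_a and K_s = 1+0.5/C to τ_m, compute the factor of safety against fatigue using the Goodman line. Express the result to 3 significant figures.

C = D/d = 129.0/11.8 = 10.9322; K_W = (4C−1)/(4C−4)+0.615/C = 1.1318; K_s = 1+0.5/C = 1.0457
F_a = (F_max−F_min)/2 = 634.5 N; F_m = (F_max+F_min)/2 = 1195.5 N
τ_a = K_W·8F_aD/(πd³) = 1.1318 × 126.86 = 143.57 MPa
τ_m = K_s·8F_mD/(πd³) = 1.0457 × 239.02 = 249.95 MPa
Goodman: 1/n_f = τ_a/S_se + τ_m/S_su = 143.57/186 + 249.95/483 = 0.77190 + 0.51750 = 1.2894
n_f = 1/1.2894 = 0.7756

0.776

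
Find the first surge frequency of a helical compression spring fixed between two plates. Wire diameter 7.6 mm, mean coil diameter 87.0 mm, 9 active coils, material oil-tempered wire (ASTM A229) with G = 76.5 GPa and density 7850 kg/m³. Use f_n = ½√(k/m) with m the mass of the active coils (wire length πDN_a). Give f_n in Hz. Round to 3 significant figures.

39.2 Hz

k = Gd⁴/(8D³N_a) = (76.5×10³)(7.6⁴)/(8·87.0³·9) = 5.383 N/mm = 5383 N/m
Wire length L = πDN_a = π·87.0·9 = 2459.9 mm
m = ρ·(πd²/4)·L = 7850 × 45.365×10⁻⁶ m² × 2.4599 m = 0.87599 kg
f_n = ½√(k/m) = 0.5·√(5383/0.87599) = 0.5·√(6145.1) = 39.195 Hz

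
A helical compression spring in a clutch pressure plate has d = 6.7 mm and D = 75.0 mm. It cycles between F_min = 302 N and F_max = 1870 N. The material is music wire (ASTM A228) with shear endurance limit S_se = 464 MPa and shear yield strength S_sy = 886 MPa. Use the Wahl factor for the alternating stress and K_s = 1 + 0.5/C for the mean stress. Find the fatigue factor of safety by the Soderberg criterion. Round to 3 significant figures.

C = D/d = 75.0/6.7 = 11.1940; K_W = (4C−1)/(4C−4)+0.615/C = 1.1285; K_s = 1+0.5/C = 1.0447
F_a = (F_max−F_min)/2 = 784 N; F_m = (F_max+F_min)/2 = 1086 N
τ_a = K_W·8F_aD/(πd³) = 1.1285 × 497.84 = 561.82 MPa
τ_m = K_s·8F_mD/(πd³) = 1.0447 × 689.62 = 720.42 MPa
Soderberg: 1/n_f = τ_a/S_se + τ_m/S_sy = 561.82/464 + 720.42/886 = 1.21083 + 0.81311 = 2.0239
n_f = 1/2.0239 = 0.4941

0.494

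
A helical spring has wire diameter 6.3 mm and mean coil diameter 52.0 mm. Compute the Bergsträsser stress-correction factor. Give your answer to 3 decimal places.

C = D/d = 52.0/6.3 = 8.2540
K_B = (4C+2)/(4C−3) = 35.016/30.016 = 1.1666

1.167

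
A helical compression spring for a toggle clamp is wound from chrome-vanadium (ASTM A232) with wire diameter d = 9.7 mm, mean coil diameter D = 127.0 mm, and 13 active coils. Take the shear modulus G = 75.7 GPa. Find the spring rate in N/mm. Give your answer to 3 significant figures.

3.15 N/mm

k = Gd⁴/(8D³N_a) = (75.7×10³ × 9.7⁴) / (8 × 127.0³ × 13)
  = 6.70167e+08 / 2.13032e+08 = 3.1459 N/mm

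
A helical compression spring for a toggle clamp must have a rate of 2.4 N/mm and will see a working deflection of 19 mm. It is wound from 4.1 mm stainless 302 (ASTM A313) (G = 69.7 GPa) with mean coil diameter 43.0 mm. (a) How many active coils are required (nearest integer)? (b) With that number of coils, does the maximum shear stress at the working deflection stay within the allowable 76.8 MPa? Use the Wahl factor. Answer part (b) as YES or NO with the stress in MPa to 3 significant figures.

(a) 13 coils; (b) NO, τ_max = 81.8 MPa

N_a = Gd⁴/(8D³k) = (69.7×10³)(4.1⁴)/(8·43.0³·2.4) = 12.9 → N_a = 13
Actual rate k = Gd⁴/(8D³·13) = 2.3819 N/mm
Working load F = kδ = 2.3819·19 = 45.257 N
C = 43.0/4.1 = 10.4878; K_W = (4C−1)/(4C−4)+0.615/C = 1.1377
τ_max = K_W·8FD/(πd³) = 1.1377·71.902 = 81.802 MPa
τ_max > 76.8 MPa → exceeds allowable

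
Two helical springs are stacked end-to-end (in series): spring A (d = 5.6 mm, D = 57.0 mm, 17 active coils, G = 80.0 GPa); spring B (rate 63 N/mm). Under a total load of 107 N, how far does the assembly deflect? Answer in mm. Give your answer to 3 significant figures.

36.0 mm

k_A = Gd⁴/(8D³N_a) = (80.0×10³)(5.6⁴)/(8·57.0³·17) = 3.1238 N/mm
Series: 1/k_eq = 1/3.1238 + 1/63 = 0.336; k_eq = 2.9762 N/mm
δ = F/k_eq = 107/2.9762 = 35.952 mm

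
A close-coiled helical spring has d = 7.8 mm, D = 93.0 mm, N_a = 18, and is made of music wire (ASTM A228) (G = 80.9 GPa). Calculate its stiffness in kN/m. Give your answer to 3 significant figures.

2.59 kN/m

k = Gd⁴/(8D³N_a) = (80.9×10³ × 7.8⁴) / (8 × 93.0³ × 18)
  = 2.99452e+08 / 1.15827e+08 = 2.5853 N/mm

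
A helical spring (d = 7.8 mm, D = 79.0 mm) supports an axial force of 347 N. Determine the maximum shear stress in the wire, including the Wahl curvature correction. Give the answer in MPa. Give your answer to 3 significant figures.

Spring index C = D/d = 79.0/7.8 = 10.1282
K_W = (4C−1)/(4C−4) + 0.615/C = 39.513/36.513 + 0.0607 = 1.1429
τ₀ = 8FD/(πd³) = 8·347·79.0/(π·7.8³) = 219304/1490.8 = 147.1 MPa
τ_max = K·τ₀ = 1.1429 × 147.1 = 168.12 MPa

168 MPa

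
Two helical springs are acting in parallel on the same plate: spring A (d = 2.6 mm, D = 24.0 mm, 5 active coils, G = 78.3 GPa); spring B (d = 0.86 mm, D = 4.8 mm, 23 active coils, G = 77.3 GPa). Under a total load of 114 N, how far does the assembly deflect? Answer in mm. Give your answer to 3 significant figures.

k_A = Gd⁴/(8D³N_a) = (78.3×10³)(2.6⁴)/(8·24.0³·5) = 6.4709 N/mm
k_B = Gd⁴/(8D³N_a) = (77.3×10³)(0.86⁴)/(8·4.8³·23) = 2.0779 N/mm
Parallel: k_eq = 6.4709 + 2.0779 = 8.5488 N/mm
δ = F/k_eq = 114/8.5488 = 13.335 mm

13.3 mm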